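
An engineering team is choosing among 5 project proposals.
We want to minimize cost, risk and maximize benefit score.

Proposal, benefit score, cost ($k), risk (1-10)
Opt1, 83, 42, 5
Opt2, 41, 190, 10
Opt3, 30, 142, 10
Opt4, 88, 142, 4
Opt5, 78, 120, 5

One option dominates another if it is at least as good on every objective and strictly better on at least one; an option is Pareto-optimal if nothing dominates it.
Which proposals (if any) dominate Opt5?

Opt1

Opt1: benefit score 83≥78, cost 42≤120, risk 5≤5 — dominates Opt5.
Others (Opt2, Opt3, Opt4) are each worse than Opt5 on at least one objective.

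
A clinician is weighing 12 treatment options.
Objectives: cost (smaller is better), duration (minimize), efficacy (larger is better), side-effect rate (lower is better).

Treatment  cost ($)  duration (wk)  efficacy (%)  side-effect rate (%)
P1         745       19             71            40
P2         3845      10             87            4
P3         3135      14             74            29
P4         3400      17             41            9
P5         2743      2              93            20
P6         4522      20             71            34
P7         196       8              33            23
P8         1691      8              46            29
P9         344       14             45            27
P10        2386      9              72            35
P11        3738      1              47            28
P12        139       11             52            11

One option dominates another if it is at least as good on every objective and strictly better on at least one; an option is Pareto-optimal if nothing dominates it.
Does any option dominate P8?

P1: worse on duration (19 vs 8).
P2: worse on cost (3845 vs 1691).
P3: worse on cost (3135 vs 1691).
P4: worse on cost (3400 vs 1691).
P5: worse on cost (2743 vs 1691).
P6: worse on cost (4522 vs 1691).
P7: worse on efficacy (33 vs 46).
P9: worse on duration (14 vs 8).
P10: worse on cost (2386 vs 1691).
P11: worse on cost (3738 vs 1691).
P12: worse on duration (11 vs 8).
No option is at least as good as P8 on every objective and strictly better on one.

No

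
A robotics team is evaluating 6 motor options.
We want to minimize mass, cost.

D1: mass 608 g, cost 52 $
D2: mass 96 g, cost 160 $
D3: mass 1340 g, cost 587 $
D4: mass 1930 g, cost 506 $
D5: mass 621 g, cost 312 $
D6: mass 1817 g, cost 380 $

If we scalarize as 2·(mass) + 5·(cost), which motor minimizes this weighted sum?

D2

D1: 2·608 + 5·52 = 1476
D2: 2·96 + 5·160 = 992
D3: 2·1340 + 5·587 = 5615
D4: 2·1930 + 5·506 = 6390
D5: 2·621 + 5·312 = 2802
D6: 2·1817 + 5·380 = 5534
Lowest: D2 at 992.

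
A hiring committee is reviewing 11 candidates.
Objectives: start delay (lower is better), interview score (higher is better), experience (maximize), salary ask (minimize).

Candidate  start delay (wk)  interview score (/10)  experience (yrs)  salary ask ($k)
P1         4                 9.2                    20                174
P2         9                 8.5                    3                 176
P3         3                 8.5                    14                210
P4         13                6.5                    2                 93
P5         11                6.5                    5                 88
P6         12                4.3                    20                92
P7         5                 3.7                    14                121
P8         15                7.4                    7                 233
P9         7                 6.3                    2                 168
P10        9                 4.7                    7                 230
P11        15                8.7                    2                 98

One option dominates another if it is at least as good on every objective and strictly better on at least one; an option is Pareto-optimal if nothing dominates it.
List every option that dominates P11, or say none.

none

P1: worse on salary ask (174 vs 98).
P2: worse on interview score (8.5 vs 8.7).
P3: worse on interview score (8.5 vs 8.7).
P4: worse on interview score (6.5 vs 8.7).
P5: worse on interview score (6.5 vs 8.7).
P6: worse on interview score (4.3 vs 8.7).
P7: worse on interview score (3.7 vs 8.7).
P8: worse on interview score (7.4 vs 8.7).
P9: worse on interview score (6.3 vs 8.7).
P10: worse on interview score (4.7 vs 8.7).
No option dominates P11.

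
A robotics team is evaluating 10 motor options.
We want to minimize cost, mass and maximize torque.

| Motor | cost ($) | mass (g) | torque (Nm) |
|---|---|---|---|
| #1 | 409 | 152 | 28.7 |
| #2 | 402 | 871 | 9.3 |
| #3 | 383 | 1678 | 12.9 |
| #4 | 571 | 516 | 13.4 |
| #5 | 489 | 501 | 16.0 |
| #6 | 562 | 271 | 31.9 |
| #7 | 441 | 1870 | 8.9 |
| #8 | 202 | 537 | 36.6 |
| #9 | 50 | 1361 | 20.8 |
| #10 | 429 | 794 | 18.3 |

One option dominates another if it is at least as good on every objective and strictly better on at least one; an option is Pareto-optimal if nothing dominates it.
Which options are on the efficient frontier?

#1, #6, #8, #9

#1: not dominated (best mass).
#2: dominated by #8 (cost 202≤402, mass 537≤871, torque 36.6≥9.3).
#3: dominated by #8 (cost 202≤383, mass 537≤1678, torque 36.6≥12.9).
#4: dominated by #1 (cost 409≤571, mass 152≤516, torque 28.7≥13.4).
#5: dominated by #1 (cost 409≤489, mass 152≤501, torque 28.7≥16.0).
#6: not dominated.
#7: dominated by #1 (cost 409≤441, mass 152≤1870, torque 28.7≥8.9).
#8: not dominated (best torque).
#9: not dominated (best cost).
#10: dominated by #1 (cost 409≤429, mass 152≤794, torque 28.7≥18.3).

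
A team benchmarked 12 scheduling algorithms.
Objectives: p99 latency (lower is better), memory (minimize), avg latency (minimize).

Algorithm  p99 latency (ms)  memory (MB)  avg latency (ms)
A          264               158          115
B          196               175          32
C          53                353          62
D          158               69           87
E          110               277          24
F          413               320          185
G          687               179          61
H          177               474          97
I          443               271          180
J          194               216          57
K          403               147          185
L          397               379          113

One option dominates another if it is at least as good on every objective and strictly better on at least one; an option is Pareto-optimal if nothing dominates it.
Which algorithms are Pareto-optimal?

B, C, D, E, J

A: dominated by D (p99 latency 158≤264, memory 69≤158, avg latency 87≤115).
B: not dominated.
C: not dominated (best p99 latency).
D: not dominated (best memory).
E: not dominated (best avg latency).
F: dominated by A (p99 latency 264≤413, memory 158≤320, avg latency 115≤185).
G: dominated by B (p99 latency 196≤687, memory 175≤179, avg latency 32≤61).
H: dominated by C (p99 latency 53≤177, memory 353≤474, avg latency 62≤97).
I: dominated by A (p99 latency 264≤443, memory 158≤271, avg latency 115≤180).
J: not dominated.
K: dominated by D (p99 latency 158≤403, memory 69≤147, avg latency 87≤185).
L: dominated by B (p99 latency 196≤397, memory 175≤379, avg latency 32≤113).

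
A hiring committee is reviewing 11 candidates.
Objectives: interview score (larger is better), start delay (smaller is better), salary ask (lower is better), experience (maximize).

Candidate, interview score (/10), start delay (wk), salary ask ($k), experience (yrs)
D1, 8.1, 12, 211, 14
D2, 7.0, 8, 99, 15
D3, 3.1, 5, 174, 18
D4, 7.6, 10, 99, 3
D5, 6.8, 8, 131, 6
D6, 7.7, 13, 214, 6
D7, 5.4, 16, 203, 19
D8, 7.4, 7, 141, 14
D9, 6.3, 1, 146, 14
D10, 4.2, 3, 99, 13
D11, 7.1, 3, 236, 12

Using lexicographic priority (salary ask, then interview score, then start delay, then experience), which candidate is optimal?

D4

First minimize salary ask: best is 99, kept {D2, D4, D10}.
Then maximize interview score: best is 7.6, kept {D4}.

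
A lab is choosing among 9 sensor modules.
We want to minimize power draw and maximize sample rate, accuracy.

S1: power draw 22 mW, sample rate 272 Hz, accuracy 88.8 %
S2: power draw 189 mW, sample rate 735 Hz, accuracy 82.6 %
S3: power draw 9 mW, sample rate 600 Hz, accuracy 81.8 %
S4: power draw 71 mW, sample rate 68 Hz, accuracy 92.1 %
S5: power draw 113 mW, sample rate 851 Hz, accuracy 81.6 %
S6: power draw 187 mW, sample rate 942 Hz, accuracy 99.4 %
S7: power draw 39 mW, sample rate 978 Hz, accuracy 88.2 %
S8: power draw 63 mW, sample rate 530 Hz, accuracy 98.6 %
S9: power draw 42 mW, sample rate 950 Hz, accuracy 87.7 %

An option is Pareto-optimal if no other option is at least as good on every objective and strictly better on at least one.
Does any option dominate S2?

S6 vs S2: power draw 187≤189, sample rate 942≥735, accuracy 99.4≥82.6 — S6 is at least as good on every objective and strictly better on at least one, so S6 dominates S2.

Yes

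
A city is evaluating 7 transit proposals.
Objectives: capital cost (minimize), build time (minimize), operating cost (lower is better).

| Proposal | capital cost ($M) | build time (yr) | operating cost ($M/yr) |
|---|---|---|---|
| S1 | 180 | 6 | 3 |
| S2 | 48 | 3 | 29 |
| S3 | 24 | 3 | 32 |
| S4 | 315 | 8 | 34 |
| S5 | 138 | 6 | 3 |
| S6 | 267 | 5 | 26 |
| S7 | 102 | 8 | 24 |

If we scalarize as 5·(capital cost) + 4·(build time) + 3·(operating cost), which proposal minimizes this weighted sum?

S3

S1: 5·180 + 4·6 + 3·3 = 933
S2: 5·48 + 4·3 + 3·29 = 339
S3: 5·24 + 4·3 + 3·32 = 228
S4: 5·315 + 4·8 + 3·34 = 1709
S5: 5·138 + 4·6 + 3·3 = 723
S6: 5·267 + 4·5 + 3·26 = 1433
S7: 5·102 + 4·8 + 3·24 = 614
Lowest: S3 at 228.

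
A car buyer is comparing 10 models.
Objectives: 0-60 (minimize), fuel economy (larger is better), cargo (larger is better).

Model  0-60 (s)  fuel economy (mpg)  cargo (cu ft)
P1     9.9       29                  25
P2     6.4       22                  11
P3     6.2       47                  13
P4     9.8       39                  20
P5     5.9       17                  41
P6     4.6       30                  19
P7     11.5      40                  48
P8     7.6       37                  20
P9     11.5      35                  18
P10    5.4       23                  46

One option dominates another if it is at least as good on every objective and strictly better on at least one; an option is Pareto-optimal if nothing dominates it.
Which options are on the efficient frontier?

P1: not dominated.
P2: dominated by P3 (0-60 6.2≤6.4, fuel economy 47≥22, cargo 13≥11).
P3: not dominated (best fuel economy).
P4: not dominated.
P5: dominated by P10 (0-60 5.4≤5.9, fuel economy 23≥17, cargo 46≥41).
P6: not dominated (best 0-60).
P7: not dominated (best cargo).
P8: not dominated.
P9: dominated by P4 (0-60 9.8≤11.5, fuel economy 39≥35, cargo 20≥18).
P10: not dominated.

P1, P3, P4, P6, P7, P8, P10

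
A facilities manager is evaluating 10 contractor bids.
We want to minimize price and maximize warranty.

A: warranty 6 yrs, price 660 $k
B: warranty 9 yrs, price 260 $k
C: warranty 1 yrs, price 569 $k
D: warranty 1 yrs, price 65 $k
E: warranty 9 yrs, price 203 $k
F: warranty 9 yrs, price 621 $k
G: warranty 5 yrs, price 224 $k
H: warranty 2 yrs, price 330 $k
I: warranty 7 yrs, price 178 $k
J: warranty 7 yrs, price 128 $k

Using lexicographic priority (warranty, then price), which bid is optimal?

First maximize warranty: best is 9, kept {B, E, F}.
Then minimize price: best is 203, kept {E}.

E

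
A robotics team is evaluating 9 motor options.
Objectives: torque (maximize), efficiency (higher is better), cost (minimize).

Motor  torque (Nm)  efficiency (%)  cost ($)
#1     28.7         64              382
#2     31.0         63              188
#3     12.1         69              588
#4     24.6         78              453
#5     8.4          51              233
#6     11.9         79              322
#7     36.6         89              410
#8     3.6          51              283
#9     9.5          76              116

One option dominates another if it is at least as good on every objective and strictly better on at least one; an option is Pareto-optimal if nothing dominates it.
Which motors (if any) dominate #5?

#2, #9

#2: torque 31.0≥8.4, efficiency 63≥51, cost 188≤233 — dominates #5.
#9: torque 9.5≥8.4, efficiency 76≥51, cost 116≤233 — dominates #5.
Others (#1, #3, #4, #6, #7, #8) are each worse than #5 on at least one objective.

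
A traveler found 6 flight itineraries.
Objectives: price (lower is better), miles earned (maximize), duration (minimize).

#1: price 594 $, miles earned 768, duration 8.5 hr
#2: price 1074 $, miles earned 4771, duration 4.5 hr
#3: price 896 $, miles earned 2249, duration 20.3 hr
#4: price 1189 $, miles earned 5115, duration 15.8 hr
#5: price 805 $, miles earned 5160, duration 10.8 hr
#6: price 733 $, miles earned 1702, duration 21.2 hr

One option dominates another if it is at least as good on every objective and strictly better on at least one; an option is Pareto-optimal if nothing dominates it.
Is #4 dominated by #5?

#5 vs #4: price 805≤1189, miles earned 5160≥5115, duration 10.8≤15.8 — #5 is at least as good on every objective with at least one strict improvement.

Yes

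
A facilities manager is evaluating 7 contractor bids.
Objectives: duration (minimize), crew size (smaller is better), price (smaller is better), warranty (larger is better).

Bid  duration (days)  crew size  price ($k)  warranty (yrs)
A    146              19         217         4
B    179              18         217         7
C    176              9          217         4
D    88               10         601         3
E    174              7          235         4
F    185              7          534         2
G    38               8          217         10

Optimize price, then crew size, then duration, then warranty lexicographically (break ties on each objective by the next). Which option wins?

First minimize price: best is 217, kept {A, B, C, G}.
Then minimize crew size: best is 8, kept {G}.

G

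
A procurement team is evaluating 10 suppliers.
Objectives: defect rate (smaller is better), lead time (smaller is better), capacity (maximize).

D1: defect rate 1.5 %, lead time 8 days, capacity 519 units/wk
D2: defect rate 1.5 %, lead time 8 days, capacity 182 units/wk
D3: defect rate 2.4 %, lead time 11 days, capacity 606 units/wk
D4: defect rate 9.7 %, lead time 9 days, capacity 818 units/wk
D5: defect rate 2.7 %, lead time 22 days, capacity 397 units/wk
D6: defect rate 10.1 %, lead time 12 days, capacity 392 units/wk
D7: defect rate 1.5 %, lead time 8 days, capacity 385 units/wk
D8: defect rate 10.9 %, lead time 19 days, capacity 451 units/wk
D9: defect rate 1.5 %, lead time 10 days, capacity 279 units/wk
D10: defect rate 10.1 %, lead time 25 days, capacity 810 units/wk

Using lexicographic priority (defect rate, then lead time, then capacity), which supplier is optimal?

First minimize defect rate: best is 1.5, kept {D1, D2, D7, D9}.
Then minimize lead time: best is 8, kept {D1, D2, D7}.
Then maximize capacity: best is 519, kept {D1}.

D1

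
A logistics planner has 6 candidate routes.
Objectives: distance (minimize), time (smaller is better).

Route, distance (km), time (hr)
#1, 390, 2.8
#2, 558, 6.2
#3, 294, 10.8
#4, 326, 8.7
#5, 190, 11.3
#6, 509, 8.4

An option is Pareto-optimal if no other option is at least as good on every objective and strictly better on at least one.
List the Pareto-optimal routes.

#1, #3, #4, #5

#1: not dominated (best time).
#2: dominated by #1 (distance 390≤558, time 2.8≤6.2).
#3: not dominated.
#4: not dominated.
#5: not dominated (best distance).
#6: dominated by #1 (distance 390≤509, time 2.8≤8.4).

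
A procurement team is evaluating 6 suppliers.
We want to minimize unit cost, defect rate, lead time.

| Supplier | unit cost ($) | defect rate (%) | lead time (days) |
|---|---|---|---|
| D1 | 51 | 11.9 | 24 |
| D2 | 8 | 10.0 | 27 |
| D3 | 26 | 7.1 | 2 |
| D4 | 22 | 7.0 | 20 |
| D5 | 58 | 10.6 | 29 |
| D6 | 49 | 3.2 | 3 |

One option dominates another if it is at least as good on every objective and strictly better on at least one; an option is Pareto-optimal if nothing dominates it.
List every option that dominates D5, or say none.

D2, D3, D4, D6

D2: unit cost 8≤58, defect rate 10.0≤10.6, lead time 27≤29 — dominates D5.
D3: unit cost 26≤58, defect rate 7.1≤10.6, lead time 2≤29 — dominates D5.
D4: unit cost 22≤58, defect rate 7.0≤10.6, lead time 20≤29 — dominates D5.
D6: unit cost 49≤58, defect rate 3.2≤10.6, lead time 3≤29 — dominates D5.
Others (D1) are each worse than D5 on at least one objective.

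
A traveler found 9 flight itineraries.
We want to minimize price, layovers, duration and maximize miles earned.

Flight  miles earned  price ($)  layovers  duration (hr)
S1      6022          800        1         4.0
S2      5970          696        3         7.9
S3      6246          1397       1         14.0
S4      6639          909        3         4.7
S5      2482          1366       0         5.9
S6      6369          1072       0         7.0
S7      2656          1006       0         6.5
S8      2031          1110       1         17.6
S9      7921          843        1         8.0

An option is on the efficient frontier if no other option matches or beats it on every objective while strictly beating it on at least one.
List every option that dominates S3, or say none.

S6, S9

S6: miles earned 6369≥6246, price 1072≤1397, layovers 0≤1, duration 7.0≤14.0 — dominates S3.
S9: miles earned 7921≥6246, price 843≤1397, layovers 1≤1, duration 8.0≤14.0 — dominates S3.
Others (S1, S2, S4, S5, S7, S8) are each worse than S3 on at least one objective.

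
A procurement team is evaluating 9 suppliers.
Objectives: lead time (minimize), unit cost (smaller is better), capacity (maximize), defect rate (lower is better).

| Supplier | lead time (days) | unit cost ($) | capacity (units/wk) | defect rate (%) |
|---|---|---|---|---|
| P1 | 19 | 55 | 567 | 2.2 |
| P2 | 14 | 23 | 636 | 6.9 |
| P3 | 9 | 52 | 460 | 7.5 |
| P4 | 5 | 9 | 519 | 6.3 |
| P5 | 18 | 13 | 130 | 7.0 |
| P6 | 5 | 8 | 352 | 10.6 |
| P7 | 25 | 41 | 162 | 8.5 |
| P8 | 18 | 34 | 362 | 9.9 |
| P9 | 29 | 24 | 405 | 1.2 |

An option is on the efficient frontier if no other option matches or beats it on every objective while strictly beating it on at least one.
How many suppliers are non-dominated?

P1: not dominated.
P2: not dominated (best capacity).
P3: dominated by P4 (lead time 5≤9, unit cost 9≤52, capacity 519≥460, defect rate 6.3≤7.5).
P4: not dominated.
P5: dominated by P4 (lead time 5≤18, unit cost 9≤13, capacity 519≥130, defect rate 6.3≤7.0).
P6: not dominated (best unit cost).
P7: dominated by P2 (lead time 14≤25, unit cost 23≤41, capacity 636≥162, defect rate 6.9≤8.5).
P8: dominated by P2 (lead time 14≤18, unit cost 23≤34, capacity 636≥362, defect rate 6.9≤9.9).
P9: not dominated (best defect rate).
Pareto-optimal: P1, P2, P4, P6, P9 → 5.

5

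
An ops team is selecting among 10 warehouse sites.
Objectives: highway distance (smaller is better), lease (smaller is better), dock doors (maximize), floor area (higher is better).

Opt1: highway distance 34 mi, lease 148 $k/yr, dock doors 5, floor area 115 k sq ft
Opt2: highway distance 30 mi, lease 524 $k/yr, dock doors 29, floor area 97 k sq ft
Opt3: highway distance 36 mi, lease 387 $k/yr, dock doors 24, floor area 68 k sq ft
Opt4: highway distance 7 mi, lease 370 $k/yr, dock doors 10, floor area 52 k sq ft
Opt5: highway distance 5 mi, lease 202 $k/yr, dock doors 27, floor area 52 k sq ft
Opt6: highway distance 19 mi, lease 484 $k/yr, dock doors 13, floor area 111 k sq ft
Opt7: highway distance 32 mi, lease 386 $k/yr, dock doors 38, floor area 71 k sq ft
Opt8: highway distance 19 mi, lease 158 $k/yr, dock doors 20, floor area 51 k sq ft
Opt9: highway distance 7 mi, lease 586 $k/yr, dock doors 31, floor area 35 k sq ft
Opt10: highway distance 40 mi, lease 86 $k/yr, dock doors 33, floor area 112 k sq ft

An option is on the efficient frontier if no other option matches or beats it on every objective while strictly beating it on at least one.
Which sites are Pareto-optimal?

Opt1, Opt2, Opt5, Opt6, Opt7, Opt8, Opt9, Opt10

Opt1: not dominated (best floor area).
Opt2: not dominated.
Opt3: dominated by Opt7 (highway distance 32≤36, lease 386≤387, dock doors 38≥24, floor area 71≥68).
Opt4: dominated by Opt5 (highway distance 5≤7, lease 202≤370, dock doors 27≥10, floor area 52≥52).
Opt5: not dominated (best highway distance).
Opt6: not dominated.
Opt7: not dominated (best dock doors).
Opt8: not dominated.
Opt9: not dominated.
Opt10: not dominated (best lease).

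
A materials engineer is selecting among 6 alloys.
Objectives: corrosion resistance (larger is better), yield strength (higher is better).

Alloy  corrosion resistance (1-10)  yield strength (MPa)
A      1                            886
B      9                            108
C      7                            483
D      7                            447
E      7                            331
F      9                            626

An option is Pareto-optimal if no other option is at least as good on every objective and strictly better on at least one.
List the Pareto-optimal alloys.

A: not dominated (best yield strength).
B: dominated by F (corrosion resistance 9≥9, yield strength 626≥108).
C: dominated by F (corrosion resistance 9≥7, yield strength 626≥483).
D: dominated by C (corrosion resistance 7≥7, yield strength 483≥447).
E: dominated by C (corrosion resistance 7≥7, yield strength 483≥331).
F: not dominated.

A, F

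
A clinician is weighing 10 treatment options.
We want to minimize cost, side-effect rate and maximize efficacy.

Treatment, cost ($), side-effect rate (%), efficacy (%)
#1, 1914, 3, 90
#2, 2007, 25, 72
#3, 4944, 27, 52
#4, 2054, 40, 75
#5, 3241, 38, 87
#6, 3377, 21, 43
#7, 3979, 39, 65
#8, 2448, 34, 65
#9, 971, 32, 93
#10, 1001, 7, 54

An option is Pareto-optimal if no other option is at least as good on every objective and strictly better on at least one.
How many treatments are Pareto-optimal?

#1: not dominated (best side-effect rate).
#2: dominated by #1 (cost 1914≤2007, side-effect rate 3≤25, efficacy 90≥72).
#3: dominated by #1 (cost 1914≤4944, side-effect rate 3≤27, efficacy 90≥52).
#4: dominated by #1 (cost 1914≤2054, side-effect rate 3≤40, efficacy 90≥75).
#5: dominated by #1 (cost 1914≤3241, side-effect rate 3≤38, efficacy 90≥87).
#6: dominated by #1 (cost 1914≤3377, side-effect rate 3≤21, efficacy 90≥43).
#7: dominated by #1 (cost 1914≤3979, side-effect rate 3≤39, efficacy 90≥65).
#8: dominated by #1 (cost 1914≤2448, side-effect rate 3≤34, efficacy 90≥65).
#9: not dominated (best cost).
#10: not dominated.
Pareto-optimal: #1, #9, #10 → 3.

3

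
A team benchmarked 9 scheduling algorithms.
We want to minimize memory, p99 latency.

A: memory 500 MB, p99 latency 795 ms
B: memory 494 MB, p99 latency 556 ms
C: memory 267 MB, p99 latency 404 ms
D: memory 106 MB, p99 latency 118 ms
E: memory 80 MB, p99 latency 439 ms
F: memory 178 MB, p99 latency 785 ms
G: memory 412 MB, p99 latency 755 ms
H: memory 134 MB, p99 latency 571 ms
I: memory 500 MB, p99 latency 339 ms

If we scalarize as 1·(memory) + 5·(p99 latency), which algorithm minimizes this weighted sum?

D

A: 1·500 + 5·795 = 4475
B: 1·494 + 5·556 = 3274
C: 1·267 + 5·404 = 2287
D: 1·106 + 5·118 = 696
E: 1·80 + 5·439 = 2275
F: 1·178 + 5·785 = 4103
G: 1·412 + 5·755 = 4187
H: 1·134 + 5·571 = 2989
I: 1·500 + 5·339 = 2195
Lowest: D at 696.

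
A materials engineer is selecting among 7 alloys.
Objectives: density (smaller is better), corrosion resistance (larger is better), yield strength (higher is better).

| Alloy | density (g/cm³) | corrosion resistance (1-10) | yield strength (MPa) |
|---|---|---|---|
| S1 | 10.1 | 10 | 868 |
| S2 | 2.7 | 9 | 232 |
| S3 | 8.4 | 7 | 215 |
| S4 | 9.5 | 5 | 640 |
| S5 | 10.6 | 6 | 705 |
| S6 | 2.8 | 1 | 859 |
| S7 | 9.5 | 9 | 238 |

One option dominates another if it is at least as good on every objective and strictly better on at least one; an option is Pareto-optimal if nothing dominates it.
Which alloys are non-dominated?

S1, S2, S4, S6, S7

S1: not dominated (best corrosion resistance).
S2: not dominated (best density).
S3: dominated by S2 (density 2.7≤8.4, corrosion resistance 9≥7, yield strength 232≥215).
S4: not dominated.
S5: dominated by S1 (density 10.1≤10.6, corrosion resistance 10≥6, yield strength 868≥705).
S6: not dominated.
S7: not dominated.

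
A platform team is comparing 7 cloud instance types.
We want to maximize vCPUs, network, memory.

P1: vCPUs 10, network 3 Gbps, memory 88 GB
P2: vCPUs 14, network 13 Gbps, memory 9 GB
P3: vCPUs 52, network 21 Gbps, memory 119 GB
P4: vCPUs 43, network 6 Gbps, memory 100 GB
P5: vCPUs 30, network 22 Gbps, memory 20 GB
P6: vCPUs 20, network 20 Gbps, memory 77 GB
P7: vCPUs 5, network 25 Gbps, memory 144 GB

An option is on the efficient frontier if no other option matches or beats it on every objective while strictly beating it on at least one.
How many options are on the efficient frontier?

P1: dominated by P3 (vCPUs 52≥10, network 21≥3, memory 119≥88).
P2: dominated by P3 (vCPUs 52≥14, network 21≥13, memory 119≥9).
P3: not dominated (best vCPUs).
P4: dominated by P3 (vCPUs 52≥43, network 21≥6, memory 119≥100).
P5: not dominated.
P6: dominated by P3 (vCPUs 52≥20, network 21≥20, memory 119≥77).
P7: not dominated (best network).
Pareto-optimal: P3, P5, P7 → 3.

3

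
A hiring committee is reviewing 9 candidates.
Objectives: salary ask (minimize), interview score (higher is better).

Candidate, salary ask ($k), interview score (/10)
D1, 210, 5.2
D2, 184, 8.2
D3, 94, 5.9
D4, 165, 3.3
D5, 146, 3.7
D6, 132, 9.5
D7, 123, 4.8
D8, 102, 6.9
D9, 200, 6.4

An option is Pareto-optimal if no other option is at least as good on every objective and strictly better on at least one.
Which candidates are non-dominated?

D1: dominated by D2 (salary ask 184≤210, interview score 8.2≥5.2).
D2: dominated by D6 (salary ask 132≤184, interview score 9.5≥8.2).
D3: not dominated (best salary ask).
D4: dominated by D3 (salary ask 94≤165, interview score 5.9≥3.3).
D5: dominated by D3 (salary ask 94≤146, interview score 5.9≥3.7).
D6: not dominated (best interview score).
D7: dominated by D3 (salary ask 94≤123, interview score 5.9≥4.8).
D8: not dominated.
D9: dominated by D2 (salary ask 184≤200, interview score 8.2≥6.4).

D3, D6, D8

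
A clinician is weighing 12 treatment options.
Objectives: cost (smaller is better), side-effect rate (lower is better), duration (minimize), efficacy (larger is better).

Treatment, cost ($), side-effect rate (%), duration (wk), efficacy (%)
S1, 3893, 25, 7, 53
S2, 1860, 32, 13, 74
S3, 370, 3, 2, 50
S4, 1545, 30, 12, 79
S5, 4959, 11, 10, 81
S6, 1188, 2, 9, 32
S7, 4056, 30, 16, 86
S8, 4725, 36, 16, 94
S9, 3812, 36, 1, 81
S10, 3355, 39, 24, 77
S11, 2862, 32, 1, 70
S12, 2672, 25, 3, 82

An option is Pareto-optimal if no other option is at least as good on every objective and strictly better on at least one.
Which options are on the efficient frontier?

S1: dominated by S12 (cost 2672≤3893, side-effect rate 25≤25, duration 3≤7, efficacy 82≥53).
S2: dominated by S4 (cost 1545≤1860, side-effect rate 30≤32, duration 12≤13, efficacy 79≥74).
S3: not dominated (best cost).
S4: not dominated.
S5: not dominated.
S6: not dominated (best side-effect rate).
S7: not dominated.
S8: not dominated (best efficacy).
S9: not dominated.
S10: dominated by S4 (cost 1545≤3355, side-effect rate 30≤39, duration 12≤24, efficacy 79≥77).
S11: not dominated.
S12: not dominated.

S3, S4, S5, S6, S7, S8, S9, S11, S12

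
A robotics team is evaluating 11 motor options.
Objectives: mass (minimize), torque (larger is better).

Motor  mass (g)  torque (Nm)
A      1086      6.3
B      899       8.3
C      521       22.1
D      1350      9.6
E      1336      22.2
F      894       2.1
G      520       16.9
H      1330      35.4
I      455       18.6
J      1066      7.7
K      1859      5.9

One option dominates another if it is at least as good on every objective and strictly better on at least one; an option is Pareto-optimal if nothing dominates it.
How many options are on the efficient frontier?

3

A: dominated by B (mass 899≤1086, torque 8.3≥6.3).
B: dominated by C (mass 521≤899, torque 22.1≥8.3).
C: not dominated.
D: dominated by C (mass 521≤1350, torque 22.1≥9.6).
E: dominated by H (mass 1330≤1336, torque 35.4≥22.2).
F: dominated by C (mass 521≤894, torque 22.1≥2.1).
G: dominated by I (mass 455≤520, torque 18.6≥16.9).
H: not dominated (best torque).
I: not dominated (best mass).
J: dominated by B (mass 899≤1066, torque 8.3≥7.7).
K: dominated by A (mass 1086≤1859, torque 6.3≥5.9).
Pareto-optimal: C, H, I → 3.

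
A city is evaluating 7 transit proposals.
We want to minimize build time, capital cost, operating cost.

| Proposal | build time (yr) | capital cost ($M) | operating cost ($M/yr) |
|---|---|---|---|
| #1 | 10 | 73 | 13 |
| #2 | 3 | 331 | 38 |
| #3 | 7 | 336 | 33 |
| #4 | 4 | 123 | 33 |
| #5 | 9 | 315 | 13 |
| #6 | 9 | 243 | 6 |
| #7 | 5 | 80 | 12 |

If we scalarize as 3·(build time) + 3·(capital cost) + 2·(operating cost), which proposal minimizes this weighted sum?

#1: 3·10 + 3·73 + 2·13 = 275
#2: 3·3 + 3·331 + 2·38 = 1078
#3: 3·7 + 3·336 + 2·33 = 1095
#4: 3·4 + 3·123 + 2·33 = 447
#5: 3·9 + 3·315 + 2·13 = 998
#6: 3·9 + 3·243 + 2·6 = 768
#7: 3·5 + 3·80 + 2·12 = 279
Lowest: #1 at 275.

#1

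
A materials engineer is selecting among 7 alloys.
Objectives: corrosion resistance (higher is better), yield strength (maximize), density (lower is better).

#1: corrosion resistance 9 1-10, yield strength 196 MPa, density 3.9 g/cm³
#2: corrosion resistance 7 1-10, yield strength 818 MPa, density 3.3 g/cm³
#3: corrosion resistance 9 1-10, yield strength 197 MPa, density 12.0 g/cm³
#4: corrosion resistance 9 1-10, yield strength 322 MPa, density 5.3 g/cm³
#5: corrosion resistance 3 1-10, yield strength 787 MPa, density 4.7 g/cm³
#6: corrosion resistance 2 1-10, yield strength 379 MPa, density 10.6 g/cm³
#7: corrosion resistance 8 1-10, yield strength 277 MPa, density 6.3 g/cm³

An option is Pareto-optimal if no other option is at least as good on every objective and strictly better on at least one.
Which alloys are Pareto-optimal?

#1: not dominated.
#2: not dominated (best yield strength).
#3: dominated by #4 (corrosion resistance 9≥9, yield strength 322≥197, density 5.3≤12.0).
#4: not dominated.
#5: dominated by #2 (corrosion resistance 7≥3, yield strength 818≥787, density 3.3≤4.7).
#6: dominated by #2 (corrosion resistance 7≥2, yield strength 818≥379, density 3.3≤10.6).
#7: dominated by #4 (corrosion resistance 9≥8, yield strength 322≥277, density 5.3≤6.3).

#1, #2, #4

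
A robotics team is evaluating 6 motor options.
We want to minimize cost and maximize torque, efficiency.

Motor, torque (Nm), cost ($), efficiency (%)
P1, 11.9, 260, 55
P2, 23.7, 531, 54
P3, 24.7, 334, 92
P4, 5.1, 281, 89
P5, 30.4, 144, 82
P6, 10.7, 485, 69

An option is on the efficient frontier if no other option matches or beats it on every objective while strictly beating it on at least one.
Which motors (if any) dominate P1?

P5

P5: torque 30.4≥11.9, cost 144≤260, efficiency 82≥55 — dominates P1.
Others (P2, P3, P4, P6) are each worse than P1 on at least one objective.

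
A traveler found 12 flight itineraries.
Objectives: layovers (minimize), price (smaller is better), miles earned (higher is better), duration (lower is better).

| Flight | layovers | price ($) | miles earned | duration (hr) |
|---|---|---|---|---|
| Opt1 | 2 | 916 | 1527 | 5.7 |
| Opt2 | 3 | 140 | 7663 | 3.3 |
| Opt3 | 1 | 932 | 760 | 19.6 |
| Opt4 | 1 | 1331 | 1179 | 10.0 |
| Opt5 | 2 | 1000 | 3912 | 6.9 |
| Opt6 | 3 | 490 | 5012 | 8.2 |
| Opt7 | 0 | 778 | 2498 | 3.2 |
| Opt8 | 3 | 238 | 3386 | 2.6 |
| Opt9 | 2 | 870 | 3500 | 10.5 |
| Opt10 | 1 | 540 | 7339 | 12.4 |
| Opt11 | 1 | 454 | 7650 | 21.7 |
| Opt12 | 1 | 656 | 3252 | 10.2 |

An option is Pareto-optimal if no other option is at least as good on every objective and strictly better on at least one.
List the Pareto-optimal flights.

Opt1: dominated by Opt7 (layovers 0≤2, price 778≤916, miles earned 2498≥1527, duration 3.2≤5.7).
Opt2: not dominated (best price).
Opt3: dominated by Opt7 (layovers 0≤1, price 778≤932, miles earned 2498≥760, duration 3.2≤19.6).
Opt4: dominated by Opt7 (layovers 0≤1, price 778≤1331, miles earned 2498≥1179, duration 3.2≤10.0).
Opt5: not dominated.
Opt6: dominated by Opt2 (layovers 3≤3, price 140≤490, miles earned 7663≥5012, duration 3.3≤8.2).
Opt7: not dominated (best layovers).
Opt8: not dominated (best duration).
Opt9: not dominated.
Opt10: not dominated.
Opt11: not dominated.
Opt12: not dominated.

Opt2, Opt5, Opt7, Opt8, Opt9, Opt10, Opt11, Opt12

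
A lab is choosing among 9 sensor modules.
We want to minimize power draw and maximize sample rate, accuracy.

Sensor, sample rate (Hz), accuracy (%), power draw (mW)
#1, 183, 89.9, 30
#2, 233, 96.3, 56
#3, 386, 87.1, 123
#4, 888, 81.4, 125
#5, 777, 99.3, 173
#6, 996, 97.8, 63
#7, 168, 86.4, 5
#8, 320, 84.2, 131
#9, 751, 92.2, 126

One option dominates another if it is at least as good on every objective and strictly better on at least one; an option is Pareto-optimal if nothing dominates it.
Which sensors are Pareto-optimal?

#1: not dominated.
#2: not dominated.
#3: dominated by #6 (sample rate 996≥386, accuracy 97.8≥87.1, power draw 63≤123).
#4: dominated by #6 (sample rate 996≥888, accuracy 97.8≥81.4, power draw 63≤125).
#5: not dominated (best accuracy).
#6: not dominated (best sample rate).
#7: not dominated (best power draw).
#8: dominated by #3 (sample rate 386≥320, accuracy 87.1≥84.2, power draw 123≤131).
#9: dominated by #6 (sample rate 996≥751, accuracy 97.8≥92.2, power draw 63≤126).

#1, #2, #5, #6, #7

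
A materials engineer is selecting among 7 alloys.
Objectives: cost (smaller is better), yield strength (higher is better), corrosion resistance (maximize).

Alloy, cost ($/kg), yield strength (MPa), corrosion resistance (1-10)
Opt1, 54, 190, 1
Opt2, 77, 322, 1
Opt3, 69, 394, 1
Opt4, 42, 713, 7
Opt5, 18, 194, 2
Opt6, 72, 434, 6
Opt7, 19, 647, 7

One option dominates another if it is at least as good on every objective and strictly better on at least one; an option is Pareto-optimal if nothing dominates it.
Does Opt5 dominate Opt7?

Opt5 vs Opt7: Opt5 is worse on yield strength (194 vs 647), so it does not dominate Opt7.

No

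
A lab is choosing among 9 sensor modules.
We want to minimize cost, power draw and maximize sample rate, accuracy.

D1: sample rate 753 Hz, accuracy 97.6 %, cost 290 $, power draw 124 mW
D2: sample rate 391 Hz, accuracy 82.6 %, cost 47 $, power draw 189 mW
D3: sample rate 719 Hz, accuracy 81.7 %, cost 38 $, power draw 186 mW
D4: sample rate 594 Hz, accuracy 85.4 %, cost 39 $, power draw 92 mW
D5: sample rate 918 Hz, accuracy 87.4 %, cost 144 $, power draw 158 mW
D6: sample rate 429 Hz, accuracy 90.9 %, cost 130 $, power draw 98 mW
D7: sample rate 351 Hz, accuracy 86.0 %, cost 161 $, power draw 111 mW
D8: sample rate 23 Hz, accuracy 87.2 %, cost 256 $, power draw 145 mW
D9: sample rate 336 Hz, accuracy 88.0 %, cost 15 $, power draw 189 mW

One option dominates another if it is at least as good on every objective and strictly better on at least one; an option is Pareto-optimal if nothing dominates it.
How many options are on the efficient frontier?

D1: not dominated (best accuracy).
D2: dominated by D4 (sample rate 594≥391, accuracy 85.4≥82.6, cost 39≤47, power draw 92≤189).
D3: not dominated.
D4: not dominated (best power draw).
D5: not dominated (best sample rate).
D6: not dominated.
D7: dominated by D6 (sample rate 429≥351, accuracy 90.9≥86.0, cost 130≤161, power draw 98≤111).
D8: dominated by D6 (sample rate 429≥23, accuracy 90.9≥87.2, cost 130≤256, power draw 98≤145).
D9: not dominated (best cost).
Pareto-optimal: D1, D3, D4, D5, D6, D9 → 6.

6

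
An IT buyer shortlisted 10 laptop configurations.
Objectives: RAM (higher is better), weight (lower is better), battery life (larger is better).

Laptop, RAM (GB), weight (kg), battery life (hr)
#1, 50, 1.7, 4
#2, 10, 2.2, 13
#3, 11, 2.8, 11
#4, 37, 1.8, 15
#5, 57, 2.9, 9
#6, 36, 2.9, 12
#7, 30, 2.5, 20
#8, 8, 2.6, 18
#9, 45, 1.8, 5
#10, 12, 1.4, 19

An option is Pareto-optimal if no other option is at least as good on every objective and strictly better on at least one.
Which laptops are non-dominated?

#1, #4, #5, #7, #9, #10

#1: not dominated.
#2: dominated by #4 (RAM 37≥10, weight 1.8≤2.2, battery life 15≥13).
#3: dominated by #4 (RAM 37≥11, weight 1.8≤2.8, battery life 15≥11).
#4: not dominated.
#5: not dominated (best RAM).
#6: dominated by #4 (RAM 37≥36, weight 1.8≤2.9, battery life 15≥12).
#7: not dominated (best battery life).
#8: dominated by #7 (RAM 30≥8, weight 2.5≤2.6, battery life 20≥18).
#9: not dominated.
#10: not dominated (best weight).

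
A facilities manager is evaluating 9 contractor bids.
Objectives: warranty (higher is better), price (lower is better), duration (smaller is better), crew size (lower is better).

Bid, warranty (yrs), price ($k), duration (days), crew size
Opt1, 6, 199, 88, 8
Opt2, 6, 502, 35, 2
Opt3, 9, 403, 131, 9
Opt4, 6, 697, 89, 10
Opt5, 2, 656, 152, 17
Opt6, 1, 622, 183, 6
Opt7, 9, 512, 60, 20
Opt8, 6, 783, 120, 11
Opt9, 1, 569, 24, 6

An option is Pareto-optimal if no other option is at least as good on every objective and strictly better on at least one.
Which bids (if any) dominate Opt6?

Opt2, Opt9

Opt2: warranty 6≥1, price 502≤622, duration 35≤183, crew size 2≤6 — dominates Opt6.
Opt9: warranty 1≥1, price 569≤622, duration 24≤183, crew size 6≤6 — dominates Opt6.
Others (Opt1, Opt3, Opt4, Opt5, Opt7, Opt8) are each worse than Opt6 on at least one objective.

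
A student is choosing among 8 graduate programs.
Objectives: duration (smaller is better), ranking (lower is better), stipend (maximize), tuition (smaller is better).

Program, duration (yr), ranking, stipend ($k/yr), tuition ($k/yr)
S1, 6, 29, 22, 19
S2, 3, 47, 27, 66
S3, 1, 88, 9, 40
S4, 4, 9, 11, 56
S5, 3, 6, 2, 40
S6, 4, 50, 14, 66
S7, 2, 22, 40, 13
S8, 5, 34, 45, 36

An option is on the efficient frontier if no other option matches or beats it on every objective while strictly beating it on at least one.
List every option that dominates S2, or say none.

S7: duration 2≤3, ranking 22≤47, stipend 40≥27, tuition 13≤66 — dominates S2.
Others (S1, S3, S4, S5, S6, S8) are each worse than S2 on at least one objective.

S7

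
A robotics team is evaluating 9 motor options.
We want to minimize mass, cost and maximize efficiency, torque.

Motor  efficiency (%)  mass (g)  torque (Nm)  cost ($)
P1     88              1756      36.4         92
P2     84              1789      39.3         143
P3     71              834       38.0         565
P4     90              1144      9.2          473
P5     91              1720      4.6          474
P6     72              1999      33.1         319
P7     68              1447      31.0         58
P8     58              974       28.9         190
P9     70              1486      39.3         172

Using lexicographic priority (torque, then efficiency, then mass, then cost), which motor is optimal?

P2

First maximize torque: best is 39.3, kept {P2, P9}.
Then maximize efficiency: best is 84, kept {P2}.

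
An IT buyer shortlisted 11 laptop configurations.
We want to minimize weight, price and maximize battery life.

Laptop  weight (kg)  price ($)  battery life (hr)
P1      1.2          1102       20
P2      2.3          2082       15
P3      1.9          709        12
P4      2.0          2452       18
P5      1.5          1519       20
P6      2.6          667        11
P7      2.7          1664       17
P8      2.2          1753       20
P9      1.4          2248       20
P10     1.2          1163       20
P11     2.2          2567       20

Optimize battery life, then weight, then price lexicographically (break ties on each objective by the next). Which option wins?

First maximize battery life: best is 20, kept {P1, P5, P8, P9, P10, P11}.
Then minimize weight: best is 1.2, kept {P1, P10}.
Then minimize price: best is 1102, kept {P1}.

P1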